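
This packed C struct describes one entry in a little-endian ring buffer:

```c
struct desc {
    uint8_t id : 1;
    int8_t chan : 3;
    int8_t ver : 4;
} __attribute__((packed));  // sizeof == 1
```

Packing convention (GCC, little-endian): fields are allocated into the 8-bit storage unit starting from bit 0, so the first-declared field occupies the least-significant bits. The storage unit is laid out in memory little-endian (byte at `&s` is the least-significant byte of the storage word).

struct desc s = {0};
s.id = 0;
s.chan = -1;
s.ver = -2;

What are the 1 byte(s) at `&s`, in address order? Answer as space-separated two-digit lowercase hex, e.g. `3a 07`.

ee

[0+:1] id=0 & 0x1 = 0x0; word=0x00
[1+:3] chan=-1 & 0x7 = 0x7; word=0x0e
[4+:4] ver=-2 & 0xf = 0xe; word=0xee
word = 0xee → little-endian bytes:
  [0]=0xee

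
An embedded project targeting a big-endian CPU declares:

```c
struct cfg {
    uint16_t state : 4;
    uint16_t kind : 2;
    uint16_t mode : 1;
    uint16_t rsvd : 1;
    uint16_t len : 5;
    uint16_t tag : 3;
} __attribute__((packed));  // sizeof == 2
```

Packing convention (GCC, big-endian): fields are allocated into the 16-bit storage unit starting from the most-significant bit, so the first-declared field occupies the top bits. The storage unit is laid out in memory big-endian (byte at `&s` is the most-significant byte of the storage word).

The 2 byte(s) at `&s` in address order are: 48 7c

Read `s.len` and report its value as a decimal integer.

[0]=0x48 [1]=0x7c (big-endian) → word 0x487c
state:4 @ bit 12 → (0x487c>>12)&0xf = 0x4
kind:2 @ bit 10 → (0x487c>>10)&0x3 = 0x2
mode:1 @ bit 9 → (0x487c>>9)&0x1 = 0x0
rsvd:1 @ bit 8 → (0x487c>>8)&0x1 = 0x0
len:5 @ bit 3 → (0x487c>>3)&0x1f = 0xf  ←
tag:3 @ bit 0 → (0x487c>>0)&0x7 = 0x4

15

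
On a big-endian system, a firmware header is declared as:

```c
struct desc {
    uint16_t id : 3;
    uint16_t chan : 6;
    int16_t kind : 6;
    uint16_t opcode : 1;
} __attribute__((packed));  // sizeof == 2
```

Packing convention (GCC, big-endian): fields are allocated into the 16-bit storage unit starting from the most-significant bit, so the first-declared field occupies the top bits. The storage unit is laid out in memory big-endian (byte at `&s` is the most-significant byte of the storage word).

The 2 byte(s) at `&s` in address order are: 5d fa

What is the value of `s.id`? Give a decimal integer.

2

[0]=0x5d [1]=0xfa (big-endian) → word 0x5dfa
id [13+:3] = (word>>13) & 0x7 = 2  ←
chan [7+:6] = (word>>7) & 0x3f = 59
kind [1+:6] = (word>>1) & 0x3f = 61
opcode [0+:1] = (word>>0) & 0x1 = 0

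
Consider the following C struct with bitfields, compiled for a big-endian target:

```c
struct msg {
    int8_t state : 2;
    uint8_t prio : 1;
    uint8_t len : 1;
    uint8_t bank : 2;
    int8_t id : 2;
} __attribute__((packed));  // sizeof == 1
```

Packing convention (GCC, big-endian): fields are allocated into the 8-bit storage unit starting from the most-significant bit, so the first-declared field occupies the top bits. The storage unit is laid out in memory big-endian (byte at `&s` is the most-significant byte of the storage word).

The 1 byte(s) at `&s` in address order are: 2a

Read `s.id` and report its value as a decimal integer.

-2

[0]=0x2a (big-endian) → word 0x2a
state [6+:2] = (word>>6) & 0x3 = 0
prio [5+:1] = (word>>5) & 0x1 = 1
len [4+:1] = (word>>4) & 0x1 = 0
bank [2+:2] = (word>>2) & 0x3 = 2
id [0+:2] = (word>>0) & 0x3 = 2  ←
id signed 2b, MSB=1: 2 - 4 = -2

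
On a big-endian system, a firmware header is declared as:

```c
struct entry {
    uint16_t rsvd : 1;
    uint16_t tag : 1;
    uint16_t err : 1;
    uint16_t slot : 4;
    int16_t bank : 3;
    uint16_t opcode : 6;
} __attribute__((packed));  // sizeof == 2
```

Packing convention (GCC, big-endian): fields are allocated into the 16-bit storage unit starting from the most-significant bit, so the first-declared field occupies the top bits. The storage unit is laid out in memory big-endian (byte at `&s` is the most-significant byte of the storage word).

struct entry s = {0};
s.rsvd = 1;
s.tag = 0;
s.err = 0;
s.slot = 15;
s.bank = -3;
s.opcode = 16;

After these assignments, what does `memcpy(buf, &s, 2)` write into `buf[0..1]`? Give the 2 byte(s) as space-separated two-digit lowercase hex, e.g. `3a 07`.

9f 50

rsvd:1 = 1 → 0x1 << 15 → word 0x8000
tag:1 = 0 → 0x0 << 14 → word 0x8000
err:1 = 0 → 0x0 << 13 → word 0x8000
slot:4 = 15 → 0xf << 9 → word 0x9e00
bank:3 = -3 → 0x5 << 6 → word 0x9f40
opcode:6 = 16 → 0x10 << 0 → word 0x9f50
word = 0x9f50 → big-endian bytes:
  [0]=0x9f  [1]=0x50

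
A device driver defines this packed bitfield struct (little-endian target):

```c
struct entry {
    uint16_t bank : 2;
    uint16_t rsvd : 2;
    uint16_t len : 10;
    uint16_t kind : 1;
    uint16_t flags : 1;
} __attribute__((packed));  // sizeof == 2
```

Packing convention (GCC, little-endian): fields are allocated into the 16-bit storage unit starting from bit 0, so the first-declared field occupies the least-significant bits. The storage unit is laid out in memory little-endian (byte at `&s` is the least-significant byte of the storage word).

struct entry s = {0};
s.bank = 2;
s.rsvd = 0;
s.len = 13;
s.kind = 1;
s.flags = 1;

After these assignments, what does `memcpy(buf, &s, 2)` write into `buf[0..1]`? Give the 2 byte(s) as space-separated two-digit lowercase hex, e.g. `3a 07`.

bank:2 = 2 → 0x2 << 0 → word 0x0002
rsvd:2 = 0 → 0x0 << 2 → word 0x0002
len:10 = 13 → 0xd << 4 → word 0x00d2
kind:1 = 1 → 0x1 << 14 → word 0x40d2
flags:1 = 1 → 0x1 << 15 → word 0xc0d2
word = 0xc0d2 → little-endian bytes:
  [0]=0xd2  [1]=0xc0

d2 c0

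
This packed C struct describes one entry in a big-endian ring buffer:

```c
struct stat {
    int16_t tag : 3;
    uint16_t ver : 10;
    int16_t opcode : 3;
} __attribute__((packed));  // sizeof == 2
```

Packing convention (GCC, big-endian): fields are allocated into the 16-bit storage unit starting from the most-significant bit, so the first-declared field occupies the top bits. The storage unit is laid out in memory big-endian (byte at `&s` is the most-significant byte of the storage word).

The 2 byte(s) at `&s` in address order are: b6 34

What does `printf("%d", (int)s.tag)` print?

[0]=0xb6 [1]=0x34 (big-endian) → word 0xb634
tag:3 @ bit 13 → (0xb634>>13)&0x7 = 0x5  ←
ver:10 @ bit 3 → (0xb634>>3)&0x3ff = 0x2c6
opcode:3 @ bit 0 → (0xb634>>0)&0x7 = 0x4
tag signed 3b, MSB=1: 5 - 8 = -3

-3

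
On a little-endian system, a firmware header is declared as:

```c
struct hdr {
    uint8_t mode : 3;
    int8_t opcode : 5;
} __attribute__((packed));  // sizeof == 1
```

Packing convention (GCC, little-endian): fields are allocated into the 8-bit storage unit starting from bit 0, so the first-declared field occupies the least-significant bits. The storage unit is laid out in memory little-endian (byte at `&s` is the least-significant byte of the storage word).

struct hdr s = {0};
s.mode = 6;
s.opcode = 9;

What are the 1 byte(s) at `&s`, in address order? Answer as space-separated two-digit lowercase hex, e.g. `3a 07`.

4e

mode (3b) val=6 bits=0x6 at bit 0: 0x06
opcode (5b) val=9 bits=0x9 at bit 3: 0x4e
word = 0x4e → little-endian bytes:
  [0]=0x4e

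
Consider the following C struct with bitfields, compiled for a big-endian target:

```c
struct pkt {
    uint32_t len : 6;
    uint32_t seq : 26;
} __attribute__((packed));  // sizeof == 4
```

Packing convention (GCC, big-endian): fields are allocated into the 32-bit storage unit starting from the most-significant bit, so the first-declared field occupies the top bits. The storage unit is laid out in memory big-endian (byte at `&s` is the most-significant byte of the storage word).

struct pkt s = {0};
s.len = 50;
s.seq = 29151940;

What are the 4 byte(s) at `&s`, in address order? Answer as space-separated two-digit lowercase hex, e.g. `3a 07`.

len:6 = 50 → 0x32 << 26 → word 0xc8000000
seq:26 = 29151940 → 0x1bcd2c4 << 0 → word 0xc9bcd2c4
word = 0xc9bcd2c4 → big-endian bytes:
  [0]=0xc9  [1]=0xbc  [2]=0xd2  [3]=0xc4

c9 bc d2 c4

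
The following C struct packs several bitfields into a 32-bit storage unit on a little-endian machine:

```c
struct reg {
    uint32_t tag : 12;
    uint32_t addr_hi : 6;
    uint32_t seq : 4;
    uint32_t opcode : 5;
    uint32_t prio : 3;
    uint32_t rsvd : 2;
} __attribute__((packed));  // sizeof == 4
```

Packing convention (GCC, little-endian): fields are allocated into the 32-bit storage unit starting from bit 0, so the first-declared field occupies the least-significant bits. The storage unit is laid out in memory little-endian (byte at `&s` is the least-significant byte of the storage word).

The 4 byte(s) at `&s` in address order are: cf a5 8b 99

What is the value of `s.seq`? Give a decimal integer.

2

[0]=0xcf [1]=0xa5 [2]=0x8b [3]=0x99 (little-endian) → word 0x998ba5cf
tag:12 @ bit 0 → (0x998ba5cf>>0)&0xfff = 0x5cf
addr_hi:6 @ bit 12 → (0x998ba5cf>>12)&0x3f = 0x3a
seq:4 @ bit 18 → (0x998ba5cf>>18)&0xf = 0x2  ←
opcode:5 @ bit 22 → (0x998ba5cf>>22)&0x1f = 0x6
prio:3 @ bit 27 → (0x998ba5cf>>27)&0x7 = 0x3
rsvd:2 @ bit 30 → (0x998ba5cf>>30)&0x3 = 0x2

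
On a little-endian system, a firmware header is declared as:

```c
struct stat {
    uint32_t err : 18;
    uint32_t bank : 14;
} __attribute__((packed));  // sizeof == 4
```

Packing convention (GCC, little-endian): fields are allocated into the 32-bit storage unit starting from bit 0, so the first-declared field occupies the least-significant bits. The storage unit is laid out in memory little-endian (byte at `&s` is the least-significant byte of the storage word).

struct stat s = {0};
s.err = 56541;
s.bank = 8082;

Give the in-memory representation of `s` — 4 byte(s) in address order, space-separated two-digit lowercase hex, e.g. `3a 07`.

err:18 = 56541 → 0xdcdd << 0 → word 0x0000dcdd
bank:14 = 8082 → 0x1f92 << 18 → word 0x7e48dcdd
word = 0x7e48dcdd → little-endian bytes:
  [0]=0xdd  [1]=0xdc  [2]=0x48  [3]=0x7e

dd dc 48 7e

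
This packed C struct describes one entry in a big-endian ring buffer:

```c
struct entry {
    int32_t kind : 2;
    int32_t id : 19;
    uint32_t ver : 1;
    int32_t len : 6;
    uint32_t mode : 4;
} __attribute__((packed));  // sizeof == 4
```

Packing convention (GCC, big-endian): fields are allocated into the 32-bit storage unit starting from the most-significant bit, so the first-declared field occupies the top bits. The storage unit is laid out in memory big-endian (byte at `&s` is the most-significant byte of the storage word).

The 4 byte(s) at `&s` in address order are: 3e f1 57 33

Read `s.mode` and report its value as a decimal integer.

[0]=0x3e [1]=0xf1 [2]=0x57 [3]=0x33 (big-endian) → word 0x3ef15733
kind [30+:2] = (word>>30) & 0x3 = 0
id [11+:19] = (word>>11) & 0x7ffff = 515626
ver [10+:1] = (word>>10) & 0x1 = 1
len [4+:6] = (word>>4) & 0x3f = 51
mode [0+:4] = (word>>0) & 0xf = 3  ←

3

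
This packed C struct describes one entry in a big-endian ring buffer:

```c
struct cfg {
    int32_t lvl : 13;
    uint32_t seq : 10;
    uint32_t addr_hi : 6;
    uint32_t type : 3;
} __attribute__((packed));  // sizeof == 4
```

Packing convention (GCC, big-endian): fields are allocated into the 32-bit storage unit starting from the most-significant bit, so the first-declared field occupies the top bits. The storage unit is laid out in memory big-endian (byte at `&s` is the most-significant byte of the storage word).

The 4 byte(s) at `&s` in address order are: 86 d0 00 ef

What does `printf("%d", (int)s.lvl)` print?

[0]=0x86 [1]=0xd0 [2]=0x00 [3]=0xef (big-endian) → word 0x86d000ef
lvl [19+:13] = (word>>19) & 0x1fff = 4314  ←
seq [9+:10] = (word>>9) & 0x3ff = 0
addr_hi [3+:6] = (word>>3) & 0x3f = 29
type [0+:3] = (word>>0) & 0x7 = 7
lvl signed 13b, MSB=1: 4314 - 8192 = -3878

-3878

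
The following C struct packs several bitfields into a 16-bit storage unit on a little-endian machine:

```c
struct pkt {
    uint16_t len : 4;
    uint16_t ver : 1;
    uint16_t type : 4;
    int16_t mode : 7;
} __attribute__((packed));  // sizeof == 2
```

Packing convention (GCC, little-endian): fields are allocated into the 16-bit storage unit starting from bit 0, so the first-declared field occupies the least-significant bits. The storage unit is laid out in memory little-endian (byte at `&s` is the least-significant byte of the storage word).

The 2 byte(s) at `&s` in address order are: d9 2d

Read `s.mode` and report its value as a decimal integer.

22

[0]=0xd9 [1]=0x2d (little-endian) → word 0x2dd9
len [0+:4] = (word>>0) & 0xf = 9
ver [4+:1] = (word>>4) & 0x1 = 1
type [5+:4] = (word>>5) & 0xf = 14
mode [9+:7] = (word>>9) & 0x7f = 22  ←
mode signed 7b, MSB=0: value = 22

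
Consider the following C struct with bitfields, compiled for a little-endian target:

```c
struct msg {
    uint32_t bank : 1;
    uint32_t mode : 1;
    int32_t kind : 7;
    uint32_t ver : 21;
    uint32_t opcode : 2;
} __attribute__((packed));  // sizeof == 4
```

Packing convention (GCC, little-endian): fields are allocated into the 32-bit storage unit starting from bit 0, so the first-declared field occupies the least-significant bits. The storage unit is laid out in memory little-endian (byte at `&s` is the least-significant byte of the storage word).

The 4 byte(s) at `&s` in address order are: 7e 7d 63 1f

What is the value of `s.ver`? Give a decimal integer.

1028542

[0]=0x7e [1]=0x7d [2]=0x63 [3]=0x1f (little-endian) → word 0x1f637d7e
bank [0+:1] = (word>>0) & 0x1 = 0
mode [1+:1] = (word>>1) & 0x1 = 1
kind [2+:7] = (word>>2) & 0x7f = 95
ver [9+:21] = (word>>9) & 0x1fffff = 1028542  ←
opcode [30+:2] = (word>>30) & 0x3 = 0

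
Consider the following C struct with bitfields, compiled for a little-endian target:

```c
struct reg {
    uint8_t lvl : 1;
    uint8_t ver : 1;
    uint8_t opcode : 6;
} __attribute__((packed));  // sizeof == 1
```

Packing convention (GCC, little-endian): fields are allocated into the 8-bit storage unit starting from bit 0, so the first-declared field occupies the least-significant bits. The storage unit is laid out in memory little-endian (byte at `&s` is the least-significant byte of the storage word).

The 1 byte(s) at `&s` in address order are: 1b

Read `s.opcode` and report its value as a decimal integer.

6

[0]=0x1b (little-endian) → word 0x1b
lvl:1 @ bit 0 → (0x1b>>0)&0x1 = 0x1
ver:1 @ bit 1 → (0x1b>>1)&0x1 = 0x1
opcode:6 @ bit 2 → (0x1b>>2)&0x3f = 0x6  ←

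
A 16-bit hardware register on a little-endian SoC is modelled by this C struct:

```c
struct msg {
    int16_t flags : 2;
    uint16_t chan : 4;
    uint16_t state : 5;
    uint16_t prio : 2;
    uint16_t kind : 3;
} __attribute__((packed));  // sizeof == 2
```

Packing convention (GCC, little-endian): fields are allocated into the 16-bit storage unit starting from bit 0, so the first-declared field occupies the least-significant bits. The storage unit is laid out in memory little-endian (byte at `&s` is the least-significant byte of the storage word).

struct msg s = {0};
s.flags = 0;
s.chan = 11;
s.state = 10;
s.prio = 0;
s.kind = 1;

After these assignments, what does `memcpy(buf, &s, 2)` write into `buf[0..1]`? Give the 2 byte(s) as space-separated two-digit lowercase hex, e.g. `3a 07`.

[0+:2] flags=0 & 0x3 = 0x0; word=0x0000
[2+:4] chan=11 & 0xf = 0xb; word=0x002c
[6+:5] state=10 & 0x1f = 0xa; word=0x02ac
[11+:2] prio=0 & 0x3 = 0x0; word=0x02ac
[13+:3] kind=1 & 0x7 = 0x1; word=0x22ac
word = 0x22ac → little-endian bytes:
  [0]=0xac  [1]=0x22

ac 22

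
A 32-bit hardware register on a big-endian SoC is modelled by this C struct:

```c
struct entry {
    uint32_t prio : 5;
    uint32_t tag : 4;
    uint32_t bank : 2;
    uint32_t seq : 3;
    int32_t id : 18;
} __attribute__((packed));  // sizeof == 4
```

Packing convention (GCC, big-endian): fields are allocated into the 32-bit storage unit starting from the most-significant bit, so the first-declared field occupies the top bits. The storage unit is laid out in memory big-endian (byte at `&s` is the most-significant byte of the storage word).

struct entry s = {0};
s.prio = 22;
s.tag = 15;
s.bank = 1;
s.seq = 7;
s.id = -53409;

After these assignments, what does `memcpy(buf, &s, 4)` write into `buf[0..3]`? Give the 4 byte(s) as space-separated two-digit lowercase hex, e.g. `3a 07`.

b7 bf 2f 5f

[27+:5] prio=22 & 0x1f = 0x16; word=0xb0000000
[23+:4] tag=15 & 0xf = 0xf; word=0xb7800000
[21+:2] bank=1 & 0x3 = 0x1; word=0xb7a00000
[18+:3] seq=7 & 0x7 = 0x7; word=0xb7bc0000
[0+:18] id=-53409 & 0x3ffff = 0x32f5f; word=0xb7bf2f5f
word = 0xb7bf2f5f → big-endian bytes:
  [0]=0xb7  [1]=0xbf  [2]=0x2f  [3]=0x5f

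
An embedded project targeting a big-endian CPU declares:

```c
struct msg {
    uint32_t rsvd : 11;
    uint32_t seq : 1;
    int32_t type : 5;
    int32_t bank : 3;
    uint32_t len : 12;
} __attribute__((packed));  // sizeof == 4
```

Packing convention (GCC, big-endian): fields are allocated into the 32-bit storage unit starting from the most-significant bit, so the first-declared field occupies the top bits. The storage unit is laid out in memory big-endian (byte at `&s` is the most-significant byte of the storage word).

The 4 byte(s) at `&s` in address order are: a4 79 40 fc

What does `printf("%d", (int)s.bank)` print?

-4

[0]=0xa4 [1]=0x79 [2]=0x40 [3]=0xfc (big-endian) → word 0xa47940fc
rsvd:11 @ bit 21 → (0xa47940fc>>21)&0x7ff = 0x523
seq:1 @ bit 20 → (0xa47940fc>>20)&0x1 = 0x1
type:5 @ bit 15 → (0xa47940fc>>15)&0x1f = 0x12
bank:3 @ bit 12 → (0xa47940fc>>12)&0x7 = 0x4  ←
len:12 @ bit 0 → (0xa47940fc>>0)&0xfff = 0xfc
bank signed 3b, MSB=1: 4 - 8 = -4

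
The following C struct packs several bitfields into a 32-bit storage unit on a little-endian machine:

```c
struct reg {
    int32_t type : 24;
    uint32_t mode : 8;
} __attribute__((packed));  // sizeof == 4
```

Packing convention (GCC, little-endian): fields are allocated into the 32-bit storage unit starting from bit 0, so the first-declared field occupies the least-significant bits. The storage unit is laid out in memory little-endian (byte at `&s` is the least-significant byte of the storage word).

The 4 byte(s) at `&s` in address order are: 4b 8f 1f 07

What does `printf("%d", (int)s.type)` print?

[0]=0x4b [1]=0x8f [2]=0x1f [3]=0x07 (little-endian) → word 0x071f8f4b
type:24 @ bit 0 → (0x071f8f4b>>0)&0xffffff = 0x1f8f4b  ←
mode:8 @ bit 24 → (0x071f8f4b>>24)&0xff = 0x7
type signed 24b, MSB=0: value = 2068299

2068299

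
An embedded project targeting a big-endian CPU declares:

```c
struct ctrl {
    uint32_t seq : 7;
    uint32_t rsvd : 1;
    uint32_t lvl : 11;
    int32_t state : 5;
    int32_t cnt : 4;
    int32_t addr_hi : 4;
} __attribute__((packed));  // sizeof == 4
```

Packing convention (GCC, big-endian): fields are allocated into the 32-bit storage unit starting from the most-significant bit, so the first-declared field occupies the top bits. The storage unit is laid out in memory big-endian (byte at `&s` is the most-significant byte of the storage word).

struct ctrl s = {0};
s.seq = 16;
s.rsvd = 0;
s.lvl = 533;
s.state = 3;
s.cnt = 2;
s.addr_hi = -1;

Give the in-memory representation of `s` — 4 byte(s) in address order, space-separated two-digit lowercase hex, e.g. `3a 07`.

seq:7 = 16 → 0x10 << 25 → word 0x20000000
rsvd:1 = 0 → 0x0 << 24 → word 0x20000000
lvl:11 = 533 → 0x215 << 13 → word 0x2042a000
state:5 = 3 → 0x3 << 8 → word 0x2042a300
cnt:4 = 2 → 0x2 << 4 → word 0x2042a320
addr_hi:4 = -1 → 0xf << 0 → word 0x2042a32f
word = 0x2042a32f → big-endian bytes:
  [0]=0x20  [1]=0x42  [2]=0xa3  [3]=0x2f

20 42 a3 2f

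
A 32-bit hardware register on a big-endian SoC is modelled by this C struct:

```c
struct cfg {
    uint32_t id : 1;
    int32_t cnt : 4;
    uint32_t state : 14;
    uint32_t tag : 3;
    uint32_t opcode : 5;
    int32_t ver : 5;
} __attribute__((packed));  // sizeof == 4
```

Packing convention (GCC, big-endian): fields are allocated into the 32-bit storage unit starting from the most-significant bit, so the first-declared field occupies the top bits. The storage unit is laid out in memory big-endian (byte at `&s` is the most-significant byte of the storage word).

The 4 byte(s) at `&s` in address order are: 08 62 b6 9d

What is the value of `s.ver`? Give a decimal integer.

[0]=0x08 [1]=0x62 [2]=0xb6 [3]=0x9d (big-endian) → word 0x0862b69d
id [31+:1] = (word>>31) & 0x1 = 0
cnt [27+:4] = (word>>27) & 0xf = 1
state [13+:14] = (word>>13) & 0x3fff = 789
tag [10+:3] = (word>>10) & 0x7 = 5
opcode [5+:5] = (word>>5) & 0x1f = 20
ver [0+:5] = (word>>0) & 0x1f = 29  ←
ver signed 5b, MSB=1: 29 - 32 = -3

-3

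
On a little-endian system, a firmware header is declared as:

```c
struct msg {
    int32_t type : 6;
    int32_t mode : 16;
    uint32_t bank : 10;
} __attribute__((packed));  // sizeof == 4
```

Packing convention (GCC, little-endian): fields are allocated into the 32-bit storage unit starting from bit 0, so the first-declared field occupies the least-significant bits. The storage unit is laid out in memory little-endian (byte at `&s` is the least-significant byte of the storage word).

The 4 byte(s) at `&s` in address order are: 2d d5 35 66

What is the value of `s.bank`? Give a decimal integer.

[0]=0x2d [1]=0xd5 [2]=0x35 [3]=0x66 (little-endian) → word 0x6635d52d
type [0+:6] = (word>>0) & 0x3f = 45
mode [6+:16] = (word>>6) & 0xffff = 55124
bank [22+:10] = (word>>22) & 0x3ff = 408  ←

408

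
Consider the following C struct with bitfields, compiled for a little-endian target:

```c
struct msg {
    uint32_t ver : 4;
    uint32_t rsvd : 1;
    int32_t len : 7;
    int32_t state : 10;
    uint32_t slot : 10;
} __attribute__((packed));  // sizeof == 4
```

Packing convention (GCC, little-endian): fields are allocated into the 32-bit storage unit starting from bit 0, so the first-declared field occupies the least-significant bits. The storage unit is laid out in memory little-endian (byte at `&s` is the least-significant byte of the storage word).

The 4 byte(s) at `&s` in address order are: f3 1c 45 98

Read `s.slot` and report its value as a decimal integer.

609

[0]=0xf3 [1]=0x1c [2]=0x45 [3]=0x98 (little-endian) → word 0x98451cf3
ver:4 @ bit 0 → (0x98451cf3>>0)&0xf = 0x3
rsvd:1 @ bit 4 → (0x98451cf3>>4)&0x1 = 0x1
len:7 @ bit 5 → (0x98451cf3>>5)&0x7f = 0x67
state:10 @ bit 12 → (0x98451cf3>>12)&0x3ff = 0x51
slot:10 @ bit 22 → (0x98451cf3>>22)&0x3ff = 0x261  ←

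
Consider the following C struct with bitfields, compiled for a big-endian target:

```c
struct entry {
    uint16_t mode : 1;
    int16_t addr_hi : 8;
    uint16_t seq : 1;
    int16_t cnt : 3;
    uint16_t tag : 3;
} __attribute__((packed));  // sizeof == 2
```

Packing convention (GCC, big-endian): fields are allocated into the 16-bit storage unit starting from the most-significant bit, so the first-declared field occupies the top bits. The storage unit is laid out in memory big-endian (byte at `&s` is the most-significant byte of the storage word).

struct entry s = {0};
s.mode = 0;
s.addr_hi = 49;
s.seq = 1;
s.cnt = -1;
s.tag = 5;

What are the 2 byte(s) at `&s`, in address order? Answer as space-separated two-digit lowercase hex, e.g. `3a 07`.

18 fd

mode (1b) val=0 bits=0x0 at bit 15: 0x0000
addr_hi (8b) val=49 bits=0x31 at bit 7: 0x1880
seq (1b) val=1 bits=0x1 at bit 6: 0x18c0
cnt (3b) val=-1 bits=0x7 at bit 3: 0x18f8
tag (3b) val=5 bits=0x5 at bit 0: 0x18fd
word = 0x18fd → big-endian bytes:
  [0]=0x18  [1]=0xfd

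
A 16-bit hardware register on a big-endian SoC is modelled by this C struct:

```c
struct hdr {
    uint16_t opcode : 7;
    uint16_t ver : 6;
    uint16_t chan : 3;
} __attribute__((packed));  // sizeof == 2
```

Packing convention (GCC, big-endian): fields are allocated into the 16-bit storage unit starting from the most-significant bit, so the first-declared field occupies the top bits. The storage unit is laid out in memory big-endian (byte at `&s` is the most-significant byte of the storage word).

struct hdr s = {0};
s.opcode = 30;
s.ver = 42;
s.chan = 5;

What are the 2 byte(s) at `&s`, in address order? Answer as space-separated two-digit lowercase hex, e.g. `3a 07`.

opcode:7 = 30 → 0x1e << 9 → word 0x3c00
ver:6 = 42 → 0x2a << 3 → word 0x3d50
chan:3 = 5 → 0x5 << 0 → word 0x3d55
word = 0x3d55 → big-endian bytes:
  [0]=0x3d  [1]=0x55

3d 55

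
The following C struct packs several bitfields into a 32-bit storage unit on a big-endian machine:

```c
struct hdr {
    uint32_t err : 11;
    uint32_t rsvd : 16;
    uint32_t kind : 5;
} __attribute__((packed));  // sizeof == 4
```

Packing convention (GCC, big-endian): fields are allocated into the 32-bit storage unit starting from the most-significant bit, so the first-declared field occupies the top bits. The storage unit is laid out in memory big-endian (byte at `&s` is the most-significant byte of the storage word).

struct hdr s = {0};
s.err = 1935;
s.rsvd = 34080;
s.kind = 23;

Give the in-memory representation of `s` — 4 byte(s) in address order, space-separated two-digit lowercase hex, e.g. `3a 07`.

f1 f0 a4 17

err (11b) val=1935 bits=0x78f at bit 21: 0xf1e00000
rsvd (16b) val=34080 bits=0x8520 at bit 5: 0xf1f0a400
kind (5b) val=23 bits=0x17 at bit 0: 0xf1f0a417
word = 0xf1f0a417 → big-endian bytes:
  [0]=0xf1  [1]=0xf0  [2]=0xa4  [3]=0x17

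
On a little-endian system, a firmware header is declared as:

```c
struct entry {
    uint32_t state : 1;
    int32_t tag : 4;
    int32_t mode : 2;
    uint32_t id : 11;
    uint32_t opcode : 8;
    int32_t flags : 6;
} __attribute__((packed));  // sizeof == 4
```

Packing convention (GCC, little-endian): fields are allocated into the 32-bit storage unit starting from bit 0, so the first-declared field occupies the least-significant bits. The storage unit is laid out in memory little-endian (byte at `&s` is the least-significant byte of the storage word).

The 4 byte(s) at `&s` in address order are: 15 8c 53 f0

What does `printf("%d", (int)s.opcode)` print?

20

[0]=0x15 [1]=0x8c [2]=0x53 [3]=0xf0 (little-endian) → word 0xf0538c15
state [0+:1] = (word>>0) & 0x1 = 1
tag [1+:4] = (word>>1) & 0xf = 10
mode [5+:2] = (word>>5) & 0x3 = 0
id [7+:11] = (word>>7) & 0x7ff = 1816
opcode [18+:8] = (word>>18) & 0xff = 20  ←
flags [26+:6] = (word>>26) & 0x3f = 60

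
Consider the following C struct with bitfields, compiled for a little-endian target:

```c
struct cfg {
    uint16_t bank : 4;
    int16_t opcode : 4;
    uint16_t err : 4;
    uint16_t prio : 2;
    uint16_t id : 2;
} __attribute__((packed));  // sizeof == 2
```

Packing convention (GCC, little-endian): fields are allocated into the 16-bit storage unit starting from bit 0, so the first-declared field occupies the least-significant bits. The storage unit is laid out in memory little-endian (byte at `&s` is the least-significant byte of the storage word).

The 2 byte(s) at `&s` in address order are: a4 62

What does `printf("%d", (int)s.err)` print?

2

[0]=0xa4 [1]=0x62 (little-endian) → word 0x62a4
bank:4 @ bit 0 → (0x62a4>>0)&0xf = 0x4
opcode:4 @ bit 4 → (0x62a4>>4)&0xf = 0xa
err:4 @ bit 8 → (0x62a4>>8)&0xf = 0x2  ←
prio:2 @ bit 12 → (0x62a4>>12)&0x3 = 0x2
id:2 @ bit 14 → (0x62a4>>14)&0x3 = 0x1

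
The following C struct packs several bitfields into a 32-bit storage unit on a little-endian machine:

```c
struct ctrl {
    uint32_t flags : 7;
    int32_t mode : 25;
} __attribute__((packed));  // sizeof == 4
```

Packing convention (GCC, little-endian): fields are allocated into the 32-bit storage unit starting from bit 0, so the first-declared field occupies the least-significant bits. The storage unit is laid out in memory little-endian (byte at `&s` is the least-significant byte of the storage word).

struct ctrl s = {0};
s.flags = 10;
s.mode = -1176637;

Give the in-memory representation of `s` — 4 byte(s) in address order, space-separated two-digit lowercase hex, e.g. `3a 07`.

8a e1 05 f7

flags:7 = 10 → 0xa << 0 → word 0x0000000a
mode:25 = -1176637 → 0x1ee0bc3 << 7 → word 0xf705e18a
word = 0xf705e18a → little-endian bytes:
  [0]=0x8a  [1]=0xe1  [2]=0x05  [3]=0xf7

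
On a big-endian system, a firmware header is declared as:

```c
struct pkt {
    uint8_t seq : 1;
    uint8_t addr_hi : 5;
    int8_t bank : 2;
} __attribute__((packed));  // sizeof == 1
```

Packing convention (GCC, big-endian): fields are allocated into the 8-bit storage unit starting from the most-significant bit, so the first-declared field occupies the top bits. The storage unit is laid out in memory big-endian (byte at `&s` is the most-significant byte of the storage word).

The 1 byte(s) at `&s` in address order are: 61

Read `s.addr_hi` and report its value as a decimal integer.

24

[0]=0x61 (big-endian) → word 0x61
seq:1 @ bit 7 → (0x61>>7)&0x1 = 0x0
addr_hi:5 @ bit 2 → (0x61>>2)&0x1f = 0x18  ←
bank:2 @ bit 0 → (0x61>>0)&0x3 = 0x1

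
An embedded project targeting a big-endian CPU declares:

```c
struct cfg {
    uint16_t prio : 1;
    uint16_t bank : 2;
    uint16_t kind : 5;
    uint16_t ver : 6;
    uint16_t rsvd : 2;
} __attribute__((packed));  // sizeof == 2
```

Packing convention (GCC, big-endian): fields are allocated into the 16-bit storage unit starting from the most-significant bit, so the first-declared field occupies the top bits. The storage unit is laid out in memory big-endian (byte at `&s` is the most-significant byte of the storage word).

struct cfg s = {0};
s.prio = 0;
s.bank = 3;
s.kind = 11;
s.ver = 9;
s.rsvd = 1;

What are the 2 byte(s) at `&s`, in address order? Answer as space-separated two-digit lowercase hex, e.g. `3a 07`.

prio (1b) val=0 bits=0x0 at bit 15: 0x0000
bank (2b) val=3 bits=0x3 at bit 13: 0x6000
kind (5b) val=11 bits=0xb at bit 8: 0x6b00
ver (6b) val=9 bits=0x9 at bit 2: 0x6b24
rsvd (2b) val=1 bits=0x1 at bit 0: 0x6b25
word = 0x6b25 → big-endian bytes:
  [0]=0x6b  [1]=0x25

6b 25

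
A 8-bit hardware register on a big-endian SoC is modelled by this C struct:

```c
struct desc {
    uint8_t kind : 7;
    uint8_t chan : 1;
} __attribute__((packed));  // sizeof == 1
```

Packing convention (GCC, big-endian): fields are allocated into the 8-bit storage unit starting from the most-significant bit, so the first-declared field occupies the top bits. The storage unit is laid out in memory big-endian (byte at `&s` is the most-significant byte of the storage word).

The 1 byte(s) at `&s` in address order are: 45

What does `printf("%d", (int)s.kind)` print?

34

[0]=0x45 (big-endian) → word 0x45
kind:7 @ bit 1 → (0x45>>1)&0x7f = 0x22  ←
chan:1 @ bit 0 → (0x45>>0)&0x1 = 0x1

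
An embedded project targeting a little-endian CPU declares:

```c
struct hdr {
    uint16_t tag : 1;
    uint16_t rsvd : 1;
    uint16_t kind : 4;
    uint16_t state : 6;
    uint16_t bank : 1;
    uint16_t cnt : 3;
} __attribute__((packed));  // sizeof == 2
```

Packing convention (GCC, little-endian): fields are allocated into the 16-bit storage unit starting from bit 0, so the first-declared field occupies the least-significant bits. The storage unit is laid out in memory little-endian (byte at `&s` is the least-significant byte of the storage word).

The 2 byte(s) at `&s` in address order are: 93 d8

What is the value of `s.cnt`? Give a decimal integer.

6

[0]=0x93 [1]=0xd8 (little-endian) → word 0xd893
tag [0+:1] = (word>>0) & 0x1 = 1
rsvd [1+:1] = (word>>1) & 0x1 = 1
kind [2+:4] = (word>>2) & 0xf = 4
state [6+:6] = (word>>6) & 0x3f = 34
bank [12+:1] = (word>>12) & 0x1 = 1
cnt [13+:3] = (word>>13) & 0x7 = 6  ←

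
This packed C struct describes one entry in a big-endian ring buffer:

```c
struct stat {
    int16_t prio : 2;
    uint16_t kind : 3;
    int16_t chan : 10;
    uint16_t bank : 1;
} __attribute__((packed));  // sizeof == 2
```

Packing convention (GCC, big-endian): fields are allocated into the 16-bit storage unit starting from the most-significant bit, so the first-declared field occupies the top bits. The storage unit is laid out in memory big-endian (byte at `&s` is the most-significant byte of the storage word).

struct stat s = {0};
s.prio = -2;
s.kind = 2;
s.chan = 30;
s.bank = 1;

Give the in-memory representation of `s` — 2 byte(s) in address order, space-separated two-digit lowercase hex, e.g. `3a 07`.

[14+:2] prio=-2 & 0x3 = 0x2; word=0x8000
[11+:3] kind=2 & 0x7 = 0x2; word=0x9000
[1+:10] chan=30 & 0x3ff = 0x1e; word=0x903c
[0+:1] bank=1 & 0x1 = 0x1; word=0x903d
word = 0x903d → big-endian bytes:
  [0]=0x90  [1]=0x3d

90 3d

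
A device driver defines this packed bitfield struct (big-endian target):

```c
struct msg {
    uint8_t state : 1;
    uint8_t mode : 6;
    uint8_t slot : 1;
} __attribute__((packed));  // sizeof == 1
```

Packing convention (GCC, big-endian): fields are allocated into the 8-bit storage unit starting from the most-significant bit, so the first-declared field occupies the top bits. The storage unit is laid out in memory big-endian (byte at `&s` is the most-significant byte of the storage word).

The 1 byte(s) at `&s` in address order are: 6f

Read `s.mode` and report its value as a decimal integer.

55

[0]=0x6f (big-endian) → word 0x6f
state:1 @ bit 7 → (0x6f>>7)&0x1 = 0x0
mode:6 @ bit 1 → (0x6f>>1)&0x3f = 0x37  ←
slot:1 @ bit 0 → (0x6f>>0)&0x1 = 0x1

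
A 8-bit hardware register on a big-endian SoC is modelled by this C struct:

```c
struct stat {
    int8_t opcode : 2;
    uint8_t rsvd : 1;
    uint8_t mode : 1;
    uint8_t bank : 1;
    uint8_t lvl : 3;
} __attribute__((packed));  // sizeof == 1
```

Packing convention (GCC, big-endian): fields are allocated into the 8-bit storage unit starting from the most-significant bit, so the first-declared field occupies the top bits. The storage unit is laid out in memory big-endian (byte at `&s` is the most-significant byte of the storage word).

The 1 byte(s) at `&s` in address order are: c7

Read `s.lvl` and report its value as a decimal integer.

[0]=0xc7 (big-endian) → word 0xc7
opcode:2 @ bit 6 → (0xc7>>6)&0x3 = 0x3
rsvd:1 @ bit 5 → (0xc7>>5)&0x1 = 0x0
mode:1 @ bit 4 → (0xc7>>4)&0x1 = 0x0
bank:1 @ bit 3 → (0xc7>>3)&0x1 = 0x0
lvl:3 @ bit 0 → (0xc7>>0)&0x7 = 0x7  ←

7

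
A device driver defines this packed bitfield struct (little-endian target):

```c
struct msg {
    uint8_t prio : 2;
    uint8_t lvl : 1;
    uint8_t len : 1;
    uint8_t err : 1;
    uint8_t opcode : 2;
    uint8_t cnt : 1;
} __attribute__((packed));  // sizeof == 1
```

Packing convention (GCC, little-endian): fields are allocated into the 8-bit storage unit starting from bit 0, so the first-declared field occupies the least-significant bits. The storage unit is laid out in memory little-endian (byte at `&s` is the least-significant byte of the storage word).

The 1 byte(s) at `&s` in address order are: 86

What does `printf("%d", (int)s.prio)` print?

[0]=0x86 (little-endian) → word 0x86
prio:2 @ bit 0 → (0x86>>0)&0x3 = 0x2  ←
lvl:1 @ bit 2 → (0x86>>2)&0x1 = 0x1
len:1 @ bit 3 → (0x86>>3)&0x1 = 0x0
err:1 @ bit 4 → (0x86>>4)&0x1 = 0x0
opcode:2 @ bit 5 → (0x86>>5)&0x3 = 0x0
cnt:1 @ bit 7 → (0x86>>7)&0x1 = 0x1

2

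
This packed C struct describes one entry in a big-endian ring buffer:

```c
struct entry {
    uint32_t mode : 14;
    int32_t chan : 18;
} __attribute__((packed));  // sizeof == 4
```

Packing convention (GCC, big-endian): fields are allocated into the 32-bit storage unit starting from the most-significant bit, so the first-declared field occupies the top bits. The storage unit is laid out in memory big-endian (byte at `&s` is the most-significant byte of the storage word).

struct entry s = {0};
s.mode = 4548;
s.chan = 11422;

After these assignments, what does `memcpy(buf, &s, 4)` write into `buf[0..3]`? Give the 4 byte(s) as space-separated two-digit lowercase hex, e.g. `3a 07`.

mode:14 = 4548 → 0x11c4 << 18 → word 0x47100000
chan:18 = 11422 → 0x2c9e << 0 → word 0x47102c9e
word = 0x47102c9e → big-endian bytes:
  [0]=0x47  [1]=0x10  [2]=0x2c  [3]=0x9e

47 10 2c 9e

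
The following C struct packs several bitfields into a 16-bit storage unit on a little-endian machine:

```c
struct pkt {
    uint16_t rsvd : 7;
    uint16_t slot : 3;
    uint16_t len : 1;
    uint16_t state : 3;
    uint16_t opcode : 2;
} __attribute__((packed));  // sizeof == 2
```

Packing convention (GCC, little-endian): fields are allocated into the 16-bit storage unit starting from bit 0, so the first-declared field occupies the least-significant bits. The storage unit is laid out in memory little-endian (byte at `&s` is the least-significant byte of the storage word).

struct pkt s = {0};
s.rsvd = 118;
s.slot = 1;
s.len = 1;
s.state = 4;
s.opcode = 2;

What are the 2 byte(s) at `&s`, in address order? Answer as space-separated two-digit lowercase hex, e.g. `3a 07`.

f6 a4

rsvd:7 = 118 → 0x76 << 0 → word 0x0076
slot:3 = 1 → 0x1 << 7 → word 0x00f6
len:1 = 1 → 0x1 << 10 → word 0x04f6
state:3 = 4 → 0x4 << 11 → word 0x24f6
opcode:2 = 2 → 0x2 << 14 → word 0xa4f6
word = 0xa4f6 → little-endian bytes:
  [0]=0xf6  [1]=0xa4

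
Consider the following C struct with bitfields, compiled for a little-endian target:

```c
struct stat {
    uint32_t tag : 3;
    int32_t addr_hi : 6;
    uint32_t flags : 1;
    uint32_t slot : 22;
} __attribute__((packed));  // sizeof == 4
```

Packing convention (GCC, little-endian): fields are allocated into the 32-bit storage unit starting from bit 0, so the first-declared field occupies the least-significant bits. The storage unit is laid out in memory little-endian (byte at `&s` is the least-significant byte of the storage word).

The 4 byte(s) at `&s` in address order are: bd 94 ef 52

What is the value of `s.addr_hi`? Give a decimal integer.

23

[0]=0xbd [1]=0x94 [2]=0xef [3]=0x52 (little-endian) → word 0x52ef94bd
tag [0+:3] = (word>>0) & 0x7 = 5
addr_hi [3+:6] = (word>>3) & 0x3f = 23  ←
flags [9+:1] = (word>>9) & 0x1 = 0
slot [10+:22] = (word>>10) & 0x3fffff = 1358821
addr_hi signed 6b, MSB=0: value = 23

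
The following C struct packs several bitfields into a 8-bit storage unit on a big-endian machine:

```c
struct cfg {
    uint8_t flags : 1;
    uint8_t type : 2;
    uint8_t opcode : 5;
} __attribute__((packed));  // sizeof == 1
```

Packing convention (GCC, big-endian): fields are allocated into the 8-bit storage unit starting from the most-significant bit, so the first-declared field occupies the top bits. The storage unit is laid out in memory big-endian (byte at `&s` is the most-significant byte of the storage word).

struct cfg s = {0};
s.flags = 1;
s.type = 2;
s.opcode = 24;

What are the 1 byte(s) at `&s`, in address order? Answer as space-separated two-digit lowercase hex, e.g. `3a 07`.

d8

flags:1 = 1 → 0x1 << 7 → word 0x80
type:2 = 2 → 0x2 << 5 → word 0xc0
opcode:5 = 24 → 0x18 << 0 → word 0xd8
word = 0xd8 → big-endian bytes:
  [0]=0xd8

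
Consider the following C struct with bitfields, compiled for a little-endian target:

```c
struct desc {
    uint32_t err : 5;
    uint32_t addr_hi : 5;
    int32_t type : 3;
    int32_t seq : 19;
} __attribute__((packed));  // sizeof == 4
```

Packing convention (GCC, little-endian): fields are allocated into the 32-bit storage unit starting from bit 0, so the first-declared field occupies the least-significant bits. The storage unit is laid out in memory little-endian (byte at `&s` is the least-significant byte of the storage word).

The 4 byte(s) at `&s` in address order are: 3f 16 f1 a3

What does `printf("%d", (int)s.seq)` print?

-188536

[0]=0x3f [1]=0x16 [2]=0xf1 [3]=0xa3 (little-endian) → word 0xa3f1163f
err [0+:5] = (word>>0) & 0x1f = 31
addr_hi [5+:5] = (word>>5) & 0x1f = 17
type [10+:3] = (word>>10) & 0x7 = 5
seq [13+:19] = (word>>13) & 0x7ffff = 335752  ←
seq signed 19b, MSB=1: 335752 - 524288 = -188536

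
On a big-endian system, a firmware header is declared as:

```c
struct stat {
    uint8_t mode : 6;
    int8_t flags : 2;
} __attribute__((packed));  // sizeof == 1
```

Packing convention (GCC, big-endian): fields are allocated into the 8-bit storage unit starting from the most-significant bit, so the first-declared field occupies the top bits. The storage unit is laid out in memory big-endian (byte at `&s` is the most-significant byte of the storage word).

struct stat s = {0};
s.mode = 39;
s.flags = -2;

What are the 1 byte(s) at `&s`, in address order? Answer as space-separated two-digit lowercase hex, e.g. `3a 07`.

mode (6b) val=39 bits=0x27 at bit 2: 0x9c
flags (2b) val=-2 bits=0x2 at bit 0: 0x9e
word = 0x9e → big-endian bytes:
  [0]=0x9e

9e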